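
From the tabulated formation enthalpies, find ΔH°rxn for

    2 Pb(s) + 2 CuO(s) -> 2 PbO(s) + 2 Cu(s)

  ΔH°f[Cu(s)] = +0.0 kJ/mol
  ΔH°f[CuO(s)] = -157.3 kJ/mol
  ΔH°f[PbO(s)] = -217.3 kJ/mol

ΔH°rxn = -120.0 kJ/mol

Products: 2·(-217.3) + 2·(+0.0) = -434.6
Reactants: 2·(+0.0) + 2·(-157.3) = -314.6
ΔH°rxn = (-434.6) − (-314.6) = -120.0 kJ/mol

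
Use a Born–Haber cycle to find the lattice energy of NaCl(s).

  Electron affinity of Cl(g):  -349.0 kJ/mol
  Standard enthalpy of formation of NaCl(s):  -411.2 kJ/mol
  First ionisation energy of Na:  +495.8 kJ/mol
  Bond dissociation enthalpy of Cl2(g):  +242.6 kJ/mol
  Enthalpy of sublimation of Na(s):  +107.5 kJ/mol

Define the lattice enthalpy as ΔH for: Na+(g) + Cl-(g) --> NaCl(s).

ΔHf° = 1·ΔHsub + 1·(ΣIE) + 1/2·D(Cl2) + 1·EA + U
-411.2 = 1·(+107.5) + 1·(+495.8) + 1/2·(+242.6) + 1·(-349.0) + U
U = -411.2 − (+375.6) = -786.8 kJ/mol

U = -786.8 kJ/mol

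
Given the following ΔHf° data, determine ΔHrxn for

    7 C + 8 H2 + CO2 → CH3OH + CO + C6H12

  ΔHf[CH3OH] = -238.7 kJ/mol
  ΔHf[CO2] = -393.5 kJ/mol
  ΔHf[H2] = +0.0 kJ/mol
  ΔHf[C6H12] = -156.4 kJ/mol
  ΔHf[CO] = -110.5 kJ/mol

ΔHrxn = -112.1 kJ/mol

Products: 1·(-238.7) + 1·(-110.5) + 1·(-156.4) = -505.6
Reactants: 7·(+0.0) + 8·(+0.0) + 1·(-393.5) = -393.5
ΔHrxn = (-505.6) − (-393.5) = -112.1 kJ/mol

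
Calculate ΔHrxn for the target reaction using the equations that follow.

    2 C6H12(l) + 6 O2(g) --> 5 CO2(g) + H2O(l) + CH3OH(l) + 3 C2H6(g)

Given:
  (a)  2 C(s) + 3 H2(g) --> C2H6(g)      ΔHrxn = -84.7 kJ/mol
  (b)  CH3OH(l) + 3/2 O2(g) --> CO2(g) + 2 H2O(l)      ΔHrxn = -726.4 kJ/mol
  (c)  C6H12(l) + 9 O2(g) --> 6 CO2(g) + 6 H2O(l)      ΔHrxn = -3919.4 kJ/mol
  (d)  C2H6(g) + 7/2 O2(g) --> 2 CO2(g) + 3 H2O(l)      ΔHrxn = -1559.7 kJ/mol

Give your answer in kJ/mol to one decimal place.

ΔHrxn = -2433.3 kJ/mol

(a): not needed.
(b) reversed: +726.4 kJ/mol
(c) × 2: (2)·(-3919.4) = -7838.8 kJ/mol
(d) reversed and × 3: (-3)·(-1559.7) = +4679.1 kJ/mol
ΔHrxn = (-1)·(-726.4) + (2)·(-3919.4) + (-3)·(-1559.7) = -2433.3 kJ/mol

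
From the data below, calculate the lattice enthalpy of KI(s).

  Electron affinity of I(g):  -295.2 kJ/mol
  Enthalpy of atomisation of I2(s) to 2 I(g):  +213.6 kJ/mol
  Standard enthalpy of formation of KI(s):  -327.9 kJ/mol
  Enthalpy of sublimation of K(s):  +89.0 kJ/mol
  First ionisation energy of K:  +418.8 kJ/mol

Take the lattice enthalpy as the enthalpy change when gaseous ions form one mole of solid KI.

U = -647.3 kJ/mol

ΔHf° = 1·ΔHsub + 1·(ΣIE) + 1/2·D(I2) + 1·EA + U
-327.9 = 1·(+89.0) + 1·(+418.8) + 1/2·(+213.6) + 1·(-295.2) + U
U = -327.9 − (+319.4) = -647.3 kJ/mol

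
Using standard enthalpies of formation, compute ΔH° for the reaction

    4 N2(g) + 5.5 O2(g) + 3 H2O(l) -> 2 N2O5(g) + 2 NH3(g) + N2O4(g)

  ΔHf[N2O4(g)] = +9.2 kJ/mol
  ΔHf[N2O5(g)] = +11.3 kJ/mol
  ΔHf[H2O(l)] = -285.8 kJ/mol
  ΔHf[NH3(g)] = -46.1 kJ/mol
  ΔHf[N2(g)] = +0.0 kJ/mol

ΔH° = 797.0 kJ/mol

Products: 2·(+11.3) + 2·(-46.1) + 1·(+9.2) = -60.4
Reactants: 4·(+0.0) + 11/2·(+0.0) + 3·(-285.8) = -857.4
ΔH° = (-60.4) − (-857.4) = 797.0 kJ/mol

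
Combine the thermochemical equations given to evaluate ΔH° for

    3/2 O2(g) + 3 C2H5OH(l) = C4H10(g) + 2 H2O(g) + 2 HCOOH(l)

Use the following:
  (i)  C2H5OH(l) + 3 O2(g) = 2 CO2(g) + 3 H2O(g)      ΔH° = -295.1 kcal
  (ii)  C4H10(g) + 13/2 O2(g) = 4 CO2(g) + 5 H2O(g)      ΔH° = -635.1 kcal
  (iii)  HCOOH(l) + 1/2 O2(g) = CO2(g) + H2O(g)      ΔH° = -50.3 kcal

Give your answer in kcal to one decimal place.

ΔH° = -149.6 kcal

(i) × 3 (scale by 3 for the 3 C2H5OH(l)): (3)·(-295.1) = -885.3 kcal
(ii) reversed (reverse to put C4H10(g) on the product side): +635.1 kcal
(iii) reversed and × 2 (reverse to put HCOOH(l) on the product side; scale by 2 for the 2 HCOOH(l)): (-2)·(-50.3) = +100.6 kcal
Combining the equations, ΔH° = (3)·(-295.1) + (-1)·(-635.1) + (-2)·(-50.3) = -149.6 kcal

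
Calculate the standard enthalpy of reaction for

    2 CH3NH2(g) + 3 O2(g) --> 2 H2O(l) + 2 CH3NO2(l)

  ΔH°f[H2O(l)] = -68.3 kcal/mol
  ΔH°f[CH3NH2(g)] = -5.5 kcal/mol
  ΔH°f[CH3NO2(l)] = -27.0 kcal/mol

ΔH°rxn = Σ nΔHf°(products) − Σ nΔHf°(reactants).
Products: 2·(-68.3) + 2·(-27.0) = -190.6
Reactants: 2·(-5.5) + 3·(+0.0) = -11.0
ΔH_rxn = (-190.6) − (-11.0) = -179.6 kcal/mol

ΔH_rxn = -179.6 kcal/mol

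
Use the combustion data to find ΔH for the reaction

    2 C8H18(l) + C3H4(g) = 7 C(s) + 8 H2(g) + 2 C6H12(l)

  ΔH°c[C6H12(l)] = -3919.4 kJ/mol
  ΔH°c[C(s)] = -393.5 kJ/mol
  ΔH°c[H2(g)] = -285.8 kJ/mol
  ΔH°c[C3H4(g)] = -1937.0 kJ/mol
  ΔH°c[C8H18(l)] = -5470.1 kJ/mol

Using ΔH = Σ nΔHc°(reactants) − Σ nΔHc°(products):
= [2·(-5470.1) + 1·(-1937.0)] − [7·(-393.5) + 8·(-285.8) + 2·(-3919.4)]
= 2.5 kJ/mol

ΔH = 2.5 kJ/mol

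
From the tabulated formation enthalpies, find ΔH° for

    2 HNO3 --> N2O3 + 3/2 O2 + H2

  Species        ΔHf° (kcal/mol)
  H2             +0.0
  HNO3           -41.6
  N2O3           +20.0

Products: 1·(+20.0) + 3/2·(+0.0) + 1·(+0.0) = +20.0
Reactants: 2·(-41.6) = -83.2
ΔH° = (+20.0) − (-83.2) = 103.2 kcal/mol

ΔH° = 103.2 kcal/mol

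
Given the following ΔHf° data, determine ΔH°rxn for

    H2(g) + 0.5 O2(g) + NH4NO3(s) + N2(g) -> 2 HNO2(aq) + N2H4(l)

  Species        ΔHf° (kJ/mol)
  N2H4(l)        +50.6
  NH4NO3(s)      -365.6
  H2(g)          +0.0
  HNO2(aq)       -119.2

ΔH°rxn = 177.8 kJ/mol

Products: 2·(-119.2) + 1·(+50.6) = -187.8
Reactants: 1·(+0.0) + 1/2·(+0.0) + 1·(-365.6) + 1·(+0.0) = -365.6
ΔH°rxn = (-187.8) − (-365.6) = 177.8 kJ/mol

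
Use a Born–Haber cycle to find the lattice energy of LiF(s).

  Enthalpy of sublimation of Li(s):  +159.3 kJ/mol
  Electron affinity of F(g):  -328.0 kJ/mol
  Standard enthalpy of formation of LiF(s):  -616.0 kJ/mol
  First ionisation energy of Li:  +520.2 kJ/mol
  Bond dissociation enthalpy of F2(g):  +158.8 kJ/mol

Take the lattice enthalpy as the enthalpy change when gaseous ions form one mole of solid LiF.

ΔHf° = 1·ΔHsub + 1·(ΣIE) + 1/2·D(F2) + 1·EA + U
-616.0 = 1·(+159.3) + 1·(+520.2) + 1/2·(+158.8) + 1·(-328.0) + U
U = -616.0 − (+430.9) = -1046.9 kJ/mol

U = -1046.9 kJ/mol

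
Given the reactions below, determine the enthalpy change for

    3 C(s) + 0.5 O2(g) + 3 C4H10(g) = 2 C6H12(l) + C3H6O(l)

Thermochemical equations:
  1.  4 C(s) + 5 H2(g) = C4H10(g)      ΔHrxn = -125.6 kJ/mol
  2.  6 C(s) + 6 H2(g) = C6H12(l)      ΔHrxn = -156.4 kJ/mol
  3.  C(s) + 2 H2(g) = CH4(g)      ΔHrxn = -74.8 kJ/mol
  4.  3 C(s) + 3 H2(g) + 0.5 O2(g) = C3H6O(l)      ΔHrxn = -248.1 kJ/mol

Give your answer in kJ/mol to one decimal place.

ΔHrxn = -184.1 kJ/mol

eq. 1 reversed and × 3: (-3)·(-125.6) = +376.8 kJ/mol
eq. 2 × 2: (2)·(-156.4) = -312.8 kJ/mol
eq. 3: not needed.
eq. 4 as written: -248.1 kJ/mol
ΔHrxn = (-3)·(-125.6) + (2)·(-156.4) + (1)·(-248.1) = -184.1 kJ/mol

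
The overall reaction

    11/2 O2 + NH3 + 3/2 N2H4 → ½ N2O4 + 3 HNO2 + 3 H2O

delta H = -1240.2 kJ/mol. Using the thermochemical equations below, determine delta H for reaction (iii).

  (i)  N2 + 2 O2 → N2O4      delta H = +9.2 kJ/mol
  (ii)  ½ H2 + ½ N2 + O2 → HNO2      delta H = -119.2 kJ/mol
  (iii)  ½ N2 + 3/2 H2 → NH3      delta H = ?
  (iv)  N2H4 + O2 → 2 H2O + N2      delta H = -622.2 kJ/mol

delta H = -46.1 kJ/mol

(i) × 1/2: (1/2)·(+9.2) = +4.6 kJ/mol
(ii) × 3: (3)·(-119.2) = -357.6 kJ/mol
(iii) reversed: contributes −x
(iv) × 3/2: (3/2)·(-622.2) = -933.3 kJ/mol
-1240.2 = (+4.6) + (-357.6) + (-933.3) − x
x = (-1240.2 − (-1286.3)) / (-1) = -46.1 kJ/mol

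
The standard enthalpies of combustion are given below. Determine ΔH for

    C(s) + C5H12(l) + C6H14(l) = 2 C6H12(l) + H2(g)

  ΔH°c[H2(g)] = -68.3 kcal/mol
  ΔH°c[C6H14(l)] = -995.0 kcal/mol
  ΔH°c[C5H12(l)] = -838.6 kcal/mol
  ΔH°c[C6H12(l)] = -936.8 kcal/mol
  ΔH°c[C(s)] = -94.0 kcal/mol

Using ΔH = Σ nΔHc°(reactants) − Σ nΔHc°(products):
= [1·(-94.0) + 1·(-838.6) + 1·(-995.0)] − [2·(-936.8) + 1·(-68.3)]
= 14.3 kcal/mol

ΔH = 14.3 kcal/mol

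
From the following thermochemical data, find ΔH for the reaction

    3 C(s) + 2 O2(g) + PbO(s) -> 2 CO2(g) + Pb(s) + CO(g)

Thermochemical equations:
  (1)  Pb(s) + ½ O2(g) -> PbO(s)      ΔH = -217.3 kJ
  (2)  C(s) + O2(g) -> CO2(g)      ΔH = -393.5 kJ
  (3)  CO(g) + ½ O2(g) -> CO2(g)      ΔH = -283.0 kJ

(1) reversed (reverse to put PbO(s) on the reactant side): +217.3 kJ
(2) × 3 (scale by 3 for the 3 C(s)): (3)·(-393.5) = -1180.5 kJ
(3) reversed (reverse to put CO(g) on the product side): +283.0 kJ
ΔH = (+217.3) + (-1180.5) + (+283.0) = -680.2 kJ

ΔH = -680.2 kJ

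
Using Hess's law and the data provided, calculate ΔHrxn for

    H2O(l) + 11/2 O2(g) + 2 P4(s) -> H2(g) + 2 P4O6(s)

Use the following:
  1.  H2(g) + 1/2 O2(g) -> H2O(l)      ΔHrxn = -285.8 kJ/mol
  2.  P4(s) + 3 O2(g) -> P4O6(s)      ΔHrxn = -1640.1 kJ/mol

ΔHrxn = -2994.4 kJ/mol

eq. 1 reversed (reverse to put H2O(l) on the reactant side): +285.8 kJ/mol
eq. 2 × 2 (scale by 2 for the 2 P4O6(s)): (2)·(-1640.1) = -3280.2 kJ/mol
Summing the manipulated equations, ΔHrxn = (+285.8) + (-3280.2) = -2994.4 kJ/mol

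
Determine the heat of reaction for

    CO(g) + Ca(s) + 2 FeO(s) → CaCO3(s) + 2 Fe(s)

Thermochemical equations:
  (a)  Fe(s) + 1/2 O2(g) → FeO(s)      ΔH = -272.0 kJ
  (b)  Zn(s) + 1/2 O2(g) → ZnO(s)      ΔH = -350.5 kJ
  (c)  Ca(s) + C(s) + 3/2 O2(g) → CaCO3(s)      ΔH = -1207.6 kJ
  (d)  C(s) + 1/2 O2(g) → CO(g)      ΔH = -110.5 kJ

ΔH = -553.1 kJ

(a) reversed and × 2: (-2)·(-272.0) = +544.0 kJ
(b): not needed.
(c) as written: -1207.6 kJ
(d) reversed: +110.5 kJ
By Hess's law, ΔH = (-2)·(-272.0) + (1)·(-1207.6) + (-1)·(-110.5) = -553.1 kJ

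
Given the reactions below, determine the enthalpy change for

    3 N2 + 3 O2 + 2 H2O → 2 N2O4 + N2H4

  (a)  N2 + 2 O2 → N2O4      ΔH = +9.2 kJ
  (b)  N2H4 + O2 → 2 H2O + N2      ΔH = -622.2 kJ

ΔH = 640.6 kJ

(a) × 2 (scale by 2 for the 2 N2O4): (2)·(+9.2) = +18.4 kJ
(b) reversed (N2H4 must end up as a product): +622.2 kJ
ΔH = (+18.4) + (+622.2) = 640.6 kJ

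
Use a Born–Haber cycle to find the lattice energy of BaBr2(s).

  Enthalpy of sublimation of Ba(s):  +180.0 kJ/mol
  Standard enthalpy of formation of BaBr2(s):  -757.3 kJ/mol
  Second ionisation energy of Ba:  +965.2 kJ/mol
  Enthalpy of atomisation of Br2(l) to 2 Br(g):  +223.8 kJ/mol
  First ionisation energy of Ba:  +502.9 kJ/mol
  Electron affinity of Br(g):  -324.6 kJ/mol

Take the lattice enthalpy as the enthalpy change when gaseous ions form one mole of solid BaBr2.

ΔHf° = 1·ΔHsub + 1·(ΣIE) + 1·D(Br2) + 2·EA + U
-757.3 = 1·(+180.0) + 1·(+1468.1) + 1·(+223.8) + 2·(-324.6) + U
U = -757.3 − (+1222.7) = -1980.0 kJ/mol

U = -1980.0 kJ/mol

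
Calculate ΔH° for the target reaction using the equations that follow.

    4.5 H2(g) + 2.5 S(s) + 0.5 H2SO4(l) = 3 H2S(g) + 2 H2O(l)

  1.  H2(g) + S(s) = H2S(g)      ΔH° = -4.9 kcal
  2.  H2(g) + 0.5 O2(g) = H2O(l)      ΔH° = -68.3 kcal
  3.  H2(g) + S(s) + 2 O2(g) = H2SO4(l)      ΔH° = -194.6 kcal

ΔH° = -54.0 kcal

eq. 1 × 3: (3)·(-4.9) = -14.7 kcal
eq. 2 × 2: (2)·(-68.3) = -136.6 kcal
eq. 3 reversed and × 1/2: (-1/2)·(-194.6) = +97.3 kcal
Combining the equations, ΔH° = (-14.7) + (-136.6) + (+97.3) = -54.0 kcal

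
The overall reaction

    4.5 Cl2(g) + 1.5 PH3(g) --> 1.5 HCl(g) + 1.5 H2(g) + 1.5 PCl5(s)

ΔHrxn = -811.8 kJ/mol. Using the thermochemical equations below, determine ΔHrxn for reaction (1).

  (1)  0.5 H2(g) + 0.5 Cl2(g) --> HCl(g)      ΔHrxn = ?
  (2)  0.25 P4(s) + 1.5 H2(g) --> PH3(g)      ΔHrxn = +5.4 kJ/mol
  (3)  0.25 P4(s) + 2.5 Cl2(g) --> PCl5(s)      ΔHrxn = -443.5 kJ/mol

ΔHrxn = -92.3 kJ/mol

(1) × 3/2: contributes 3/2·x
(2) reversed and × 3/2: (-3/2)·(+5.4) = -8.1 kJ/mol
(3) × 3/2: (3/2)·(-443.5) = -665.25 kJ/mol
-811.8 = (-8.1) + (-665.25) + 3/2·x
x = (-811.8 − (-673.35)) / (3/2) = -92.3 kJ/mol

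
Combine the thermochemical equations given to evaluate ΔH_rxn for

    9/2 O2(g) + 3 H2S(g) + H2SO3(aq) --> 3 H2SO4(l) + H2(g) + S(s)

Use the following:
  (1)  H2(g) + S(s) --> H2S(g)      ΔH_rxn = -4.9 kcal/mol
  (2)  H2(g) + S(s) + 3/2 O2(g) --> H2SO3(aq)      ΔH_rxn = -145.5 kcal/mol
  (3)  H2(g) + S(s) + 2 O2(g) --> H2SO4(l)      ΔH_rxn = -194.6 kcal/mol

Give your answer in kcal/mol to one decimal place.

ΔH_rxn = -423.6 kcal/mol

(1) reversed and × 3 (H2S(g) must end up as a reactant; ×3 to match 3 H2S(g) in the target): (-3)·(-4.9) = +14.7 kcal/mol
(2) reversed (reverse to put H2SO3(aq) on the reactant side): +145.5 kcal/mol
(3) × 3 (scale by 3 for the 3 H2SO4(l)): (3)·(-194.6) = -583.8 kcal/mol
Combining the equations, ΔH_rxn = (-3)·(-4.9) + (-1)·(-145.5) + (3)·(-194.6) = -423.6 kcal/mol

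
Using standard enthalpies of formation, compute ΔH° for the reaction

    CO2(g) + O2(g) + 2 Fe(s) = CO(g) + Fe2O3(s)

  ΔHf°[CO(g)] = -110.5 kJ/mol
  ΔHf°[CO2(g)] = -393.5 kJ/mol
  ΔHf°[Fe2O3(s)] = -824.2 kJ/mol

Products: 1·(-110.5) + 1·(-824.2) = -934.7
Reactants: 1·(-393.5) + 1·(+0.0) + 2·(+0.0) = -393.5
ΔH° = (-934.7) − (-393.5) = -541.2 kJ/mol

ΔH° = -541.2 kJ/mol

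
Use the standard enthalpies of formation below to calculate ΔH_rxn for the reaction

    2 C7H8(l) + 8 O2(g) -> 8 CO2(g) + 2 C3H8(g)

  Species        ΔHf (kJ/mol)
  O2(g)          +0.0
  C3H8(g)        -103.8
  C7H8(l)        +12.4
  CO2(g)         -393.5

Products: 8·(-393.5) + 2·(-103.8) = -3355.6
Reactants: 2·(+12.4) + 8·(+0.0) = +24.8
ΔH_rxn = (-3355.6) − (+24.8) = -3380.4 kJ/mol

ΔH_rxn = -3380.4 kJ/mol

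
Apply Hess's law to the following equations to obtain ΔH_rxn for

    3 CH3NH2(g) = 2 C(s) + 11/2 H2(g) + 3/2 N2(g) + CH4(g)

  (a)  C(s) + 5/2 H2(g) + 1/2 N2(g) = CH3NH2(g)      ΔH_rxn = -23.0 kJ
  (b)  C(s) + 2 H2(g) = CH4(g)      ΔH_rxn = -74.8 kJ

ΔH_rxn = -5.8 kJ

(a) reversed and × 3 (CH3NH2(g) must end up as a reactant; ×3 to match 3 CH3NH2(g) in the target): (-3)·(-23.0) = +69.0 kJ
(b) as written (CH4(g) already on the product side): -74.8 kJ
Since enthalpy is a state function, ΔH_rxn = (-3)·(-23.0) + (1)·(-74.8) = -5.8 kJ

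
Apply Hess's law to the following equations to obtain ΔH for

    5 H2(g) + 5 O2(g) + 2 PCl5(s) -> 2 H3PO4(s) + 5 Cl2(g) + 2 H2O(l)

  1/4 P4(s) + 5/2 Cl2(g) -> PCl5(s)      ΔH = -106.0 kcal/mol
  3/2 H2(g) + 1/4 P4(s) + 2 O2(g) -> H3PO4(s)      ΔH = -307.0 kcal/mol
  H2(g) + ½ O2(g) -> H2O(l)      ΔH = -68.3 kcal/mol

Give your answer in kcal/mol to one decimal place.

equation 1 reversed and × 2: (-2)·(-106.0) = +212.0 kcal/mol
equation 2 × 2: (2)·(-307.0) = -614.0 kcal/mol
equation 3 × 2: (2)·(-68.3) = -136.6 kcal/mol
ΔH = (-2)·(-106.0) + (2)·(-307.0) + (2)·(-68.3) = -538.6 kcal/mol

ΔH = -538.6 kcal/mol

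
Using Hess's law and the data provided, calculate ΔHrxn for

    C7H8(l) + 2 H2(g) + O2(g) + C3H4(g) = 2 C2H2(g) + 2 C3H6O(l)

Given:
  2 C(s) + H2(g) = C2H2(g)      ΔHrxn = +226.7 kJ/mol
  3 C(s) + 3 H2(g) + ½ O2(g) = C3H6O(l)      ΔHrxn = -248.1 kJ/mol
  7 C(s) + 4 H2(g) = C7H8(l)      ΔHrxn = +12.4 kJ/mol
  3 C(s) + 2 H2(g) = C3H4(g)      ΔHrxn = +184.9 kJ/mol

equation 1 × 2 (scale by 2 for the 2 C2H2(g)): (2)·(+226.7) = +453.4 kJ/mol
equation 2 × 2 (×2 to match 2 C3H6O(l) in the target): (2)·(-248.1) = -496.2 kJ/mol
equation 3 reversed (C7H8(l) must end up as a reactant): -12.4 kJ/mol
equation 4 reversed (reverse to put C3H4(g) on the reactant side): -184.9 kJ/mol
Combining the equations, ΔHrxn = (+453.4) + (-496.2) + (-12.4) + (-184.9) = -240.1 kJ/mol

ΔHrxn = -240.1 kJ/mol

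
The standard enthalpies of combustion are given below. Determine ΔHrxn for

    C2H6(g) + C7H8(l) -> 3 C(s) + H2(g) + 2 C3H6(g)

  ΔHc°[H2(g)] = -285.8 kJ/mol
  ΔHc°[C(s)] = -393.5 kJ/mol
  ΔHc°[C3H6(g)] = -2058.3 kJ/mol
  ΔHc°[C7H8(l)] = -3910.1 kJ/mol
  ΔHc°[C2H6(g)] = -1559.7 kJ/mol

With combustion enthalpies, reactants minus products:
= [1·(-1559.7) + 1·(-3910.1)] − [3·(-393.5) + 1·(-285.8) + 2·(-2058.3)]
= 113.1 kJ/mol

ΔHrxn = 113.1 kJ/mol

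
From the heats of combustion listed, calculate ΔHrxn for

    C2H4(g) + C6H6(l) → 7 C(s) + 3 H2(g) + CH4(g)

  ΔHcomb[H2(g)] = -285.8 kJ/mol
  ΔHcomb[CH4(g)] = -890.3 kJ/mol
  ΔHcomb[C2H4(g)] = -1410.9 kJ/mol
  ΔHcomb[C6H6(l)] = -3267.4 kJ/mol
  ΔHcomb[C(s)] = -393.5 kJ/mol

Using ΔH = Σ nΔHc°(reactants) − Σ nΔHc°(products):
= [1·(-1410.9) + 1·(-3267.4)] − [7·(-393.5) + 3·(-285.8) + 1·(-890.3)]
= -176.1 kJ/mol

ΔHrxn = -176.1 kJ/mol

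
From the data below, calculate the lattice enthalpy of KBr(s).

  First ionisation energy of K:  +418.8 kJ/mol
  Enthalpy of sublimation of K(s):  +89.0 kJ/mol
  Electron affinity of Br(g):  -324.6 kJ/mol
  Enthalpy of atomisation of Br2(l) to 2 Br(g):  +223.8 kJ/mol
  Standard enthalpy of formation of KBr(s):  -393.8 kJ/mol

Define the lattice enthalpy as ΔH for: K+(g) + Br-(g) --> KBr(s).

ΔHf° = 1·ΔHsub + 1·(ΣIE) + 1/2·D(Br2) + 1·EA + U
-393.8 = 1·(+89.0) + 1·(+418.8) + 1/2·(+223.8) + 1·(-324.6) + U
U = -393.8 − (+295.1) = -688.9 kJ/mol

U = -688.9 kJ/mol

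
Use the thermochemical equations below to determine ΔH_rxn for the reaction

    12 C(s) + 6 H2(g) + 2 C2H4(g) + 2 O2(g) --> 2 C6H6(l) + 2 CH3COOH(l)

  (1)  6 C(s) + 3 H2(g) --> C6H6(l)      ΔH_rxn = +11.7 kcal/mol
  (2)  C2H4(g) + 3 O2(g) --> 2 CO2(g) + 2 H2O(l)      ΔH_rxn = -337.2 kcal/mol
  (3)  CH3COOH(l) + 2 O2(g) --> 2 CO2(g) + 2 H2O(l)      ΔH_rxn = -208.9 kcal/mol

ΔH_rxn = -233.2 kcal/mol

(1) × 2: (2)·(+11.7) = +23.4 kcal/mol
(2) × 2: (2)·(-337.2) = -674.4 kcal/mol
(3) reversed and × 2: (-2)·(-208.9) = +417.8 kcal/mol
ΔH_rxn = (+23.4) + (-674.4) + (+417.8) = -233.2 kcal/mol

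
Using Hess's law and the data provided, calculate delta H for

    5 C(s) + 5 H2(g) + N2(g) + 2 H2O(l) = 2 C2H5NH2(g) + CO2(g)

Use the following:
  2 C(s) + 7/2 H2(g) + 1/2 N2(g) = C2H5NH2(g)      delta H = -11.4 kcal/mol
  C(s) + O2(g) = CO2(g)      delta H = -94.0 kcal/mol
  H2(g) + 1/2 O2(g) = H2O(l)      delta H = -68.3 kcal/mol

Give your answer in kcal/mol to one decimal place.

delta H = 19.8 kcal/mol

equation 1 × 2 (scale by 2 for the 2 C2H5NH2(g)): (2)·(-11.4) = -22.8 kcal/mol
equation 2 as written (CO2(g) already on the product side): -94.0 kcal/mol
equation 3 reversed and × 2 (reverse to put H2O(l) on the reactant side; ×2 to match 2 H2O(l) in the target): (-2)·(-68.3) = +136.6 kcal/mol
delta H = (-22.8) + (-94.0) + (+136.6) = 19.8 kcal/mol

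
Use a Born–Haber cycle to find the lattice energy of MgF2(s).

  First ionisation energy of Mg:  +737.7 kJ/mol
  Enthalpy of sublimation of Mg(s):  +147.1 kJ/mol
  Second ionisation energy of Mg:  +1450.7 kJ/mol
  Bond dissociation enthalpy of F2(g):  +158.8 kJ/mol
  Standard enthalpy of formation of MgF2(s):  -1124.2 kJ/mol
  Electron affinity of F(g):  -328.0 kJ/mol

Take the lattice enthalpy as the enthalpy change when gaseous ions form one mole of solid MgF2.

U = -2962.5 kJ/mol

ΔHf° = 1·ΔHsub + 1·(ΣIE) + 1·D(F2) + 2·EA + U
-1124.2 = 1·(+147.1) + 1·(+2188.4) + 1·(+158.8) + 2·(-328.0) + U
U = -1124.2 − (+1838.3) = -2962.5 kJ/mol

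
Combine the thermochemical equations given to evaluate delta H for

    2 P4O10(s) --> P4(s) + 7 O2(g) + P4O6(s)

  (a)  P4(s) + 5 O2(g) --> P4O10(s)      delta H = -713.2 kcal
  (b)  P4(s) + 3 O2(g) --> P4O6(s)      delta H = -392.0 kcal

(a) reversed and × 2 (reverse to put P4O10(s) on the reactant side; ×2 to match 2 P4O10(s) in the target): (-2)·(-713.2) = +1426.4 kcal
(b) as written (P4O6(s) already on the product side): -392.0 kcal
delta H = (+1426.4) + (-392.0) = 1034.4 kcal

delta H = 1034.4 kcal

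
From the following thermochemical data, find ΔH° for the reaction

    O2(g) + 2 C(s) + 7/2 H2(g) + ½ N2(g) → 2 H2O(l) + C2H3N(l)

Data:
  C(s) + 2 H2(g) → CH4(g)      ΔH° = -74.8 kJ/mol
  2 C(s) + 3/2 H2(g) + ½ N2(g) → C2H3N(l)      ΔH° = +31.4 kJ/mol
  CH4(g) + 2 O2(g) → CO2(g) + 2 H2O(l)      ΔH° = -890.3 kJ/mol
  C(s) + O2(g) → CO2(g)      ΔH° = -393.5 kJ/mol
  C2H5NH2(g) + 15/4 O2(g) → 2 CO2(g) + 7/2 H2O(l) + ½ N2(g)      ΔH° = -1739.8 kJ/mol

ΔH° = -540.2 kJ/mol

equation 1 as written: -74.8 kJ/mol
equation 2 as written: +31.4 kJ/mol
equation 3 as written: -890.3 kJ/mol
equation 4 reversed: +393.5 kJ/mol
equation 5: not needed.
Since enthalpy is a state function, ΔH° = (-74.8) + (+31.4) + (-890.3) + (+393.5) = -540.2 kJ/mol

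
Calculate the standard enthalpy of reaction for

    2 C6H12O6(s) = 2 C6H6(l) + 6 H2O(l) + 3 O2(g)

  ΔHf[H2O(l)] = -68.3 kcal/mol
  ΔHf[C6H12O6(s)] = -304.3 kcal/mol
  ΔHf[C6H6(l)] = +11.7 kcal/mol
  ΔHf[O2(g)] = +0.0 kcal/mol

ΔHrxn = 222.2 kcal/mol

Products: 2·(+11.7) + 6·(-68.3) + 3·(+0.0) = -386.4
Reactants: 2·(-304.3) = -608.6
ΔHrxn = (-386.4) − (-608.6) = 222.2 kcal/mol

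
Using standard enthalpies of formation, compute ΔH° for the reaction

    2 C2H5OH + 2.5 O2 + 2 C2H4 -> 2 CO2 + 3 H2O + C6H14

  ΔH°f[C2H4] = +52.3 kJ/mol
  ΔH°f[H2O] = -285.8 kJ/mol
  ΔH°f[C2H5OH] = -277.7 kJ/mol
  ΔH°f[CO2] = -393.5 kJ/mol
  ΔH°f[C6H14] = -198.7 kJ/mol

ΔH° = -1392.3 kJ/mol

Products: 2·(-393.5) + 3·(-285.8) + 1·(-198.7) = -1843.1
Reactants: 2·(-277.7) + 5/2·(+0.0) + 2·(+52.3) = -450.8
ΔH° = (-1843.1) − (-450.8) = -1392.3 kJ/mol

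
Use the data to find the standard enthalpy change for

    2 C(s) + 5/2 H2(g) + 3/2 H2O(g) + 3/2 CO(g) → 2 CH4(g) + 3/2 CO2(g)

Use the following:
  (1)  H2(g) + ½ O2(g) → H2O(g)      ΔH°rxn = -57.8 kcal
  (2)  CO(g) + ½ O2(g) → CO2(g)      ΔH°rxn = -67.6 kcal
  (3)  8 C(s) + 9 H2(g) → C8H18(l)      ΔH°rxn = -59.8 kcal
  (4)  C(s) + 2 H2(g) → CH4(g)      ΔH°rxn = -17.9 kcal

ΔH°rxn = -50.5 kcal

(1) reversed and × 3/2: (-3/2)·(-57.8) = +86.7 kcal
(2) × 3/2: (3/2)·(-67.6) = -101.4 kcal
(3): not needed.
(4) × 2: (2)·(-17.9) = -35.8 kcal
By Hess's law, ΔH°rxn = (+86.7) + (-101.4) + (-35.8) = -50.5 kcal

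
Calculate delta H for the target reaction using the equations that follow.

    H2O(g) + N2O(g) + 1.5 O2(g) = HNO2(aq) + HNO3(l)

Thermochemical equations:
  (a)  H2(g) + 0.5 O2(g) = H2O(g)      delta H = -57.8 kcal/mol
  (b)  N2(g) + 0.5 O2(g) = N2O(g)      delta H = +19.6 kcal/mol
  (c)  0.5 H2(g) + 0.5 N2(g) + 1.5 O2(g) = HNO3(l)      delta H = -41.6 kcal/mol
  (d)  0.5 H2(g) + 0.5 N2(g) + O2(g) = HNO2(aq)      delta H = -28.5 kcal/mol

delta H = -31.9 kcal/mol

(a) reversed: +57.8 kcal/mol
(b) reversed: -19.6 kcal/mol
(c) as written: -41.6 kcal/mol
(d) as written: -28.5 kcal/mol
Since enthalpy is a state function, delta H = (+57.8) + (-19.6) + (-41.6) + (-28.5) = -31.9 kcal/mol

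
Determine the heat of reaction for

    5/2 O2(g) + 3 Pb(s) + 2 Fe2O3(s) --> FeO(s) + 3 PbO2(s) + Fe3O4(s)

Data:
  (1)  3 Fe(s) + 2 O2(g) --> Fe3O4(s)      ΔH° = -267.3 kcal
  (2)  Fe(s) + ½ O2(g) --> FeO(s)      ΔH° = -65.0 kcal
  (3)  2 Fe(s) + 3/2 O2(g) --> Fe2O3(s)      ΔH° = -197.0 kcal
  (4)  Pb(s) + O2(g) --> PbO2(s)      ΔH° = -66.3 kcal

(1) as written: -267.3 kcal
(2) as written: -65.0 kcal
(3) reversed and × 2: (-2)·(-197.0) = +394.0 kcal
(4) × 3: (3)·(-66.3) = -198.9 kcal
Summing the manipulated equations, ΔH° = (-267.3) + (-65.0) + (+394.0) + (-198.9) = -137.2 kcal

ΔH° = -137.2 kcal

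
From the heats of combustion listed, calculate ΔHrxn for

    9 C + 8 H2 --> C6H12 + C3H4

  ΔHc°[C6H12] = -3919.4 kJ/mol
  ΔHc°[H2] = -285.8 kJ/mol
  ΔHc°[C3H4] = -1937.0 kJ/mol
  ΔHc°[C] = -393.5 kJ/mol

With combustion enthalpies, reactants minus products:
= [9·(-393.5) + 8·(-285.8)] − [1·(-3919.4) + 1·(-1937.0)]
= 28.5 kJ/mol

ΔHrxn = 28.5 kJ/mol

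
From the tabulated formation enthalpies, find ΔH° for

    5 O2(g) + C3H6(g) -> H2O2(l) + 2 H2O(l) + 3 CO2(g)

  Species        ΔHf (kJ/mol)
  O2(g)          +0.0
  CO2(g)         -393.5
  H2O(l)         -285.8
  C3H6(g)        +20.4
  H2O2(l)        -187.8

Products: 1·(-187.8) + 2·(-285.8) + 3·(-393.5) = -1939.9
Reactants: 5·(+0.0) + 1·(+20.4) = +20.4
ΔH° = (-1939.9) − (+20.4) = -1960.3 kJ/mol

ΔH° = -1960.3 kJ/mol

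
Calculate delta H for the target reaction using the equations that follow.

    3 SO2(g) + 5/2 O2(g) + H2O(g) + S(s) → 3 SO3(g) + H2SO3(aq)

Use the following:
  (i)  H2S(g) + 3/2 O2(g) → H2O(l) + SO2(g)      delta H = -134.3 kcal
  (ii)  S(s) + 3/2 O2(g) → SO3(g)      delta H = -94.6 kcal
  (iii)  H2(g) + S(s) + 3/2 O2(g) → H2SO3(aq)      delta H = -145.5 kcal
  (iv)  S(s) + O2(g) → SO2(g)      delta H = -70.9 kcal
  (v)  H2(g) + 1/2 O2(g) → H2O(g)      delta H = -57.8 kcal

delta H = -158.8 kcal

(i): not needed.
(ii) × 3: (3)·(-94.6) = -283.8 kcal
(iii) as written: -145.5 kcal
(iv) reversed and × 3: (-3)·(-70.9) = +212.7 kcal
(v) reversed: +57.8 kcal
Summing the manipulated equations, delta H = (-283.8) + (-145.5) + (+212.7) + (+57.8) = -158.8 kcal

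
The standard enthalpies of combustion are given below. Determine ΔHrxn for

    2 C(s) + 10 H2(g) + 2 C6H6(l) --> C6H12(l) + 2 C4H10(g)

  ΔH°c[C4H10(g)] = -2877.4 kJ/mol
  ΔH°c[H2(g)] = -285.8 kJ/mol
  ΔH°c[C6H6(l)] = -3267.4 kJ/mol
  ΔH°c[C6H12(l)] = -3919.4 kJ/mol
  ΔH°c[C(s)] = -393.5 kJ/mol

Using ΔH = Σ nΔHc°(reactants) − Σ nΔHc°(products):
= [2·(-393.5) + 10·(-285.8) + 2·(-3267.4)] − [1·(-3919.4) + 2·(-2877.4)]
= -505.6 kJ/mol

ΔHrxn = -505.6 kJ/mol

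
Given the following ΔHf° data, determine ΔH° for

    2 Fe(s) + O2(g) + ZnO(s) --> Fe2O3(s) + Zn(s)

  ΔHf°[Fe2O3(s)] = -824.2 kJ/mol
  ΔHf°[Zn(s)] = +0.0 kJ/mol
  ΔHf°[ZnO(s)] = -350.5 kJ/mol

ΔH°rxn = Σ nΔHf°(products) − Σ nΔHf°(reactants).
Products: 1·(-824.2) + 1·(+0.0) = -824.2
Reactants: 2·(+0.0) + 1·(+0.0) + 1·(-350.5) = -350.5
ΔH° = (-824.2) − (-350.5) = -473.7 kJ/mol

ΔH° = -473.7 kJ/mol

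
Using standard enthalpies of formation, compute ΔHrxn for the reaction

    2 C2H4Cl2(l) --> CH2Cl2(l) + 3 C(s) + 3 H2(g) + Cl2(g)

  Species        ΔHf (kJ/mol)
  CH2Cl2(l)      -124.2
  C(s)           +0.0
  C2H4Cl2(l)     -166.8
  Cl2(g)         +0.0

ΔHrxn = 209.4 kJ/mol

Products: 1·(-124.2) + 3·(+0.0) + 3·(+0.0) + 1·(+0.0) = -124.2
Reactants: 2·(-166.8) = -333.6
ΔHrxn = (-124.2) − (-333.6) = 209.4 kJ/mol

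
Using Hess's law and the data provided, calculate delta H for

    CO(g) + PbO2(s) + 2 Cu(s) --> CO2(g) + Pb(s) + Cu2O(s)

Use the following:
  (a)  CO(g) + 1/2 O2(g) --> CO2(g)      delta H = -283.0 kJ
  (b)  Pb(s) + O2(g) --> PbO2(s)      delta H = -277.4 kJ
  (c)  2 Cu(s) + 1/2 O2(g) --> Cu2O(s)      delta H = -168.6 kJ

delta H = -174.2 kJ

(a) as written: -283.0 kJ
(b) reversed: +277.4 kJ
(c) as written: -168.6 kJ
Since enthalpy is a state function, delta H = (1)·(-283.0) + (-1)·(-277.4) + (1)·(-168.6) = -174.2 kJ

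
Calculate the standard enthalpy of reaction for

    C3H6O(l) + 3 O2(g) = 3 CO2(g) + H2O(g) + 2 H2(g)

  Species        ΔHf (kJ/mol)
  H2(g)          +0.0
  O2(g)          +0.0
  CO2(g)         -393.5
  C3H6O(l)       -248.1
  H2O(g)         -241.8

Products: 3·(-393.5) + 1·(-241.8) + 2·(+0.0) = -1422.3
Reactants: 1·(-248.1) + 3·(+0.0) = -248.1
ΔH_rxn = (-1422.3) − (-248.1) = -1174.2 kJ/mol

ΔH_rxn = -1174.2 kJ/mol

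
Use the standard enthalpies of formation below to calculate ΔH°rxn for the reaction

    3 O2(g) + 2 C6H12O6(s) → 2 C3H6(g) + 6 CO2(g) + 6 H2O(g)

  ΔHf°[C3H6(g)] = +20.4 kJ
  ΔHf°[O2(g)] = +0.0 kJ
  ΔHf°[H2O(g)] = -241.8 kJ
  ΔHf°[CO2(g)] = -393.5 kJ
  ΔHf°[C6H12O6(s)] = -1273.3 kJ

ΔH°rxn = -1224.4 kJ

ΔH°rxn = Σ nΔHf°(products) − Σ nΔHf°(reactants).
Products: 2·(+20.4) + 6·(-393.5) + 6·(-241.8) = -3771.0
Reactants: 3·(+0.0) + 2·(-1273.3) = -2546.6
ΔH°rxn = (-3771.0) − (-2546.6) = -1224.4 kJ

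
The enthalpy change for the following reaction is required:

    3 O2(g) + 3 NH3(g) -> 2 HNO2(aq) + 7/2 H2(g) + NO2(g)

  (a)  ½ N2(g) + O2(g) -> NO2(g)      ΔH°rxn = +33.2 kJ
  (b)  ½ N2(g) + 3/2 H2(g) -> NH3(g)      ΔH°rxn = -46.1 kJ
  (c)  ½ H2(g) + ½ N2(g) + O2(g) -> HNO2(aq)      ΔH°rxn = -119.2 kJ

ΔH°rxn = -66.9 kJ

(a) as written: +33.2 kJ
(b) reversed and × 3: (-3)·(-46.1) = +138.3 kJ
(c) × 2: (2)·(-119.2) = -238.4 kJ
ΔH°rxn = (1)·(+33.2) + (-3)·(-46.1) + (2)·(-119.2) = -66.9 kJ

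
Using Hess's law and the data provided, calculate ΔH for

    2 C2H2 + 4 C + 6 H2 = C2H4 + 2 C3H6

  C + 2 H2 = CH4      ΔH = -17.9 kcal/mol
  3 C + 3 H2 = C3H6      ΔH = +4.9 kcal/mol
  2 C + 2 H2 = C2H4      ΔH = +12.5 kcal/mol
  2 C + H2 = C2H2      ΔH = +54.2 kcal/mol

ΔH = -86.1 kcal/mol

equation 1: not needed (CH4 appears nowhere else).
equation 2 × 2 (scale by 2 for the 2 C3H6): (2)·(+4.9) = +9.8 kcal/mol
equation 3 as written (C2H4 already on the product side): +12.5 kcal/mol
equation 4 reversed and × 2 (C2H2 must end up as a reactant; scale by 2 for the 2 C2H2): (-2)·(+54.2) = -108.4 kcal/mol
By Hess's law, ΔH = (+9.8) + (+12.5) + (-108.4) = -86.1 kcal/mol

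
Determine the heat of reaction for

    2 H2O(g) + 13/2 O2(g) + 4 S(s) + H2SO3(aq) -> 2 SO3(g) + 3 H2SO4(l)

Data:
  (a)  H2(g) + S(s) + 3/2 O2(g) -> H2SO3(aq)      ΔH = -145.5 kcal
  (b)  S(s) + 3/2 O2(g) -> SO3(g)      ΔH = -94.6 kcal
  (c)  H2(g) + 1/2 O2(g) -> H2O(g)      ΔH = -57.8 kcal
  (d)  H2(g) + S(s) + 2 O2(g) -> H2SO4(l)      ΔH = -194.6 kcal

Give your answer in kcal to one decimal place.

ΔH = -511.9 kcal

(a) reversed: +145.5 kcal
(b) × 2: (2)·(-94.6) = -189.2 kcal
(c) reversed and × 2: (-2)·(-57.8) = +115.6 kcal
(d) × 3: (3)·(-194.6) = -583.8 kcal
ΔH = (-1)·(-145.5) + (2)·(-94.6) + (-2)·(-57.8) + (3)·(-194.6) = -511.9 kcal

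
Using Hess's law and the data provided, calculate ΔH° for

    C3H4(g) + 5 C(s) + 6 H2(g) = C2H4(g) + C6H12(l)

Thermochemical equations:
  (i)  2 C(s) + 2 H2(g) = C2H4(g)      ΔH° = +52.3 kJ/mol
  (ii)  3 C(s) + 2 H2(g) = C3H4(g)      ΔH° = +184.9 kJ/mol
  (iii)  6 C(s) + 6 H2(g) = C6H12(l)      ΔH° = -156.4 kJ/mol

ΔH° = -289.0 kJ/mol

(i) as written: +52.3 kJ/mol
(ii) reversed: -184.9 kJ/mol
(iii) as written: -156.4 kJ/mol
ΔH° = (+52.3) + (-184.9) + (-156.4) = -289.0 kJ/mol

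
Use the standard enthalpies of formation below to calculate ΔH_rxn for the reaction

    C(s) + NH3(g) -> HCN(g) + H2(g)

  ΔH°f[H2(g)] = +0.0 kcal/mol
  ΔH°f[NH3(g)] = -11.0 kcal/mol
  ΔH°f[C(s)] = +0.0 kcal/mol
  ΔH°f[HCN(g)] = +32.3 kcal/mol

ΔH_rxn = 43.3 kcal/mol

Products: 1·(+32.3) + 1·(+0.0) = +32.3
Reactants: 1·(+0.0) + 1·(-11.0) = -11.0
ΔH_rxn = (+32.3) − (-11.0) = 43.3 kcal/mol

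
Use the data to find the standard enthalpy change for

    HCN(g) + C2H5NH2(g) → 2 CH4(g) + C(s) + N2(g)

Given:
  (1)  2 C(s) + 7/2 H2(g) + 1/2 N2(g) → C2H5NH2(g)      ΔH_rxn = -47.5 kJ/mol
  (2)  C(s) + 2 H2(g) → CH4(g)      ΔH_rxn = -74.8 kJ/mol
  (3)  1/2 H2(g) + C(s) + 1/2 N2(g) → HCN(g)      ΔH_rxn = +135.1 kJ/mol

(1) reversed: +47.5 kJ/mol
(2) × 2: (2)·(-74.8) = -149.6 kJ/mol
(3) reversed: -135.1 kJ/mol
ΔH_rxn = (-1)·(-47.5) + (2)·(-74.8) + (-1)·(+135.1) = -237.2 kJ/mol

ΔH_rxn = -237.2 kJ/mol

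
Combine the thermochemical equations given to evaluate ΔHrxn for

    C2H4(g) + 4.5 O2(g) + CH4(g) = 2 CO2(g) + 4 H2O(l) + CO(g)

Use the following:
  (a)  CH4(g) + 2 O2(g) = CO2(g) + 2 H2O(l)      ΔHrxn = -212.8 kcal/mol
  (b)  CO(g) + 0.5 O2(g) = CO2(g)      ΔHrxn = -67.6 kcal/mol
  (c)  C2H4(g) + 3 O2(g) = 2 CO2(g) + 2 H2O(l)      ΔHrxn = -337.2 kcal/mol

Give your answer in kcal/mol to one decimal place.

(a) as written: -212.8 kcal/mol
(b) reversed: +67.6 kcal/mol
(c) as written: -337.2 kcal/mol
Summing the manipulated equations, ΔHrxn = (1)·(-212.8) + (-1)·(-67.6) + (1)·(-337.2) = -482.4 kcal/mol

ΔHrxn = -482.4 kcal/mol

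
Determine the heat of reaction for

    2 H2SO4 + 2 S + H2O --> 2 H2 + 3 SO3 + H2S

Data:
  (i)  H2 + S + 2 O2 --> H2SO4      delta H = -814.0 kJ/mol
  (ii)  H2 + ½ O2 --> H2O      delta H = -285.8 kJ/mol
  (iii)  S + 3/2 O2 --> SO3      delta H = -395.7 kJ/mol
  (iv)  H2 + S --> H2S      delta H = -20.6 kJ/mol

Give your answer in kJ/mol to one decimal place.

delta H = 706.1 kJ/mol

(i) reversed and × 2 (H2SO4 must end up as a reactant; scale by 2 for the 2 H2SO4): (-2)·(-814.0) = +1628.0 kJ/mol
(ii) reversed (H2O must end up as a reactant): +285.8 kJ/mol
(iii) × 3 (×3 to match 3 SO3 in the target): (3)·(-395.7) = -1187.1 kJ/mol
(iv) as written (H2S already on the product side): -20.6 kJ/mol
By Hess's law, delta H = (-2)·(-814.0) + (-1)·(-285.8) + (3)·(-395.7) + (1)·(-20.6) = 706.1 kJ/mol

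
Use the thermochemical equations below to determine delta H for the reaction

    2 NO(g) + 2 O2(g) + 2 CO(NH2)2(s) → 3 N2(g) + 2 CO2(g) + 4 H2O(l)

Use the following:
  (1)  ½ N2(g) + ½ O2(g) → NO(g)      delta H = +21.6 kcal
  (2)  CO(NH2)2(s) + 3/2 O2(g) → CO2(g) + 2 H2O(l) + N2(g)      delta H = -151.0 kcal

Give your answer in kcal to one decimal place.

delta H = -345.2 kcal

(1) reversed and × 2 (reverse to put NO(g) on the reactant side; ×2 to match 2 NO(g) in the target): (-2)·(+21.6) = -43.2 kcal
(2) × 2 (scale by 2 for the 2 CO(NH2)2(s)): (2)·(-151.0) = -302.0 kcal
Combining the equations, delta H = (-43.2) + (-302.0) = -345.2 kcal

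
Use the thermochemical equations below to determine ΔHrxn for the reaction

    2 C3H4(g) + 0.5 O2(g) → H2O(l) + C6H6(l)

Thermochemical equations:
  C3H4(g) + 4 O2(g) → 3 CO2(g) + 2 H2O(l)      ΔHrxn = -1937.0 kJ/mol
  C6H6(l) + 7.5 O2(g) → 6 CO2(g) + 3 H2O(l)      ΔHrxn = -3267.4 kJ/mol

equation 1 × 2 (scale by 2 for the 2 C3H4(g)): (2)·(-1937.0) = -3874.0 kJ/mol
equation 2 reversed (reverse to put C6H6(l) on the product side): +3267.4 kJ/mol
Since enthalpy is a state function, ΔHrxn = (-3874.0) + (+3267.4) = -606.6 kJ/mol

ΔHrxn = -606.6 kJ/mol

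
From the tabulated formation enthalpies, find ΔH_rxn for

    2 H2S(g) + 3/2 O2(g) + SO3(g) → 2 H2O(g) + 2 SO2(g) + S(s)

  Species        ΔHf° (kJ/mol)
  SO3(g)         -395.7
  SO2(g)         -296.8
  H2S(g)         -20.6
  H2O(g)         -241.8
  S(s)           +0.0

ΔH°rxn = Σ nΔHf°(products) − Σ nΔHf°(reactants).
Products: 2·(-241.8) + 2·(-296.8) + 1·(+0.0) = -1077.2
Reactants: 2·(-20.6) + 3/2·(+0.0) + 1·(-395.7) = -436.9
ΔH_rxn = (-1077.2) − (-436.9) = -640.3 kJ/mol

ΔH_rxn = -640.3 kJ/mol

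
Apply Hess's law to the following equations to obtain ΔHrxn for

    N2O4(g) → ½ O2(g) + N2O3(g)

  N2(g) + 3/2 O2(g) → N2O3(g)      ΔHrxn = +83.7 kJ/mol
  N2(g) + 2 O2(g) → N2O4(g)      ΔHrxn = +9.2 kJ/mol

equation 1 as written (N2O3(g) already on the product side): +83.7 kJ/mol
equation 2 reversed (N2O4(g) must end up as a reactant): -9.2 kJ/mol
ΔHrxn = (1)·(+83.7) + (-1)·(+9.2) = 74.5 kJ/mol

ΔHrxn = 74.5 kJ/mol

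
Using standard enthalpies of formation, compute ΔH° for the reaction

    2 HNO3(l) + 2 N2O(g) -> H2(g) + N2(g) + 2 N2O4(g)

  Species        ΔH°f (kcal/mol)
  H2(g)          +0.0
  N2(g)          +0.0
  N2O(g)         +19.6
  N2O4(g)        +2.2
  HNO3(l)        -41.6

ΔH° = 48.4 kcal/mol

Products: 1·(+0.0) + 1·(+0.0) + 2·(+2.2) = +4.4
Reactants: 2·(-41.6) + 2·(+19.6) = -44.0
ΔH° = (+4.4) − (-44.0) = 48.4 kcal/mol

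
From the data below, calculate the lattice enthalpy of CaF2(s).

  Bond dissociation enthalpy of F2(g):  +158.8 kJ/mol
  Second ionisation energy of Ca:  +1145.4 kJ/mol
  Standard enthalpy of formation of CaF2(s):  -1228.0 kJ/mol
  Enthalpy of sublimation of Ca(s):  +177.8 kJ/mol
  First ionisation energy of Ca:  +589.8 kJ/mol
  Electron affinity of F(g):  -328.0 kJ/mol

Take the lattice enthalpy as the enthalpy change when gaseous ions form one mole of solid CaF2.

ΔHf° = 1·ΔHsub + 1·(ΣIE) + 1·D(F2) + 2·EA + U
-1228.0 = 1·(+177.8) + 1·(+1735.2) + 1·(+158.8) + 2·(-328.0) + U
U = -1228.0 − (+1415.8) = -2643.8 kJ/mol

U = -2643.8 kJ/mol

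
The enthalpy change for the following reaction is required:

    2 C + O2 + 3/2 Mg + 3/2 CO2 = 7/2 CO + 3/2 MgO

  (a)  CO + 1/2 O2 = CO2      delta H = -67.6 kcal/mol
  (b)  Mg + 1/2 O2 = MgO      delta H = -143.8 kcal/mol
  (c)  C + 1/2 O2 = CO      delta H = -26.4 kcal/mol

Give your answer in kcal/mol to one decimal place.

(a) reversed and × 3/2: (-3/2)·(-67.6) = +101.4 kcal/mol
(b) × 3/2: (3/2)·(-143.8) = -215.7 kcal/mol
(c) × 2: (2)·(-26.4) = -52.8 kcal/mol
Since enthalpy is a state function, delta H = (+101.4) + (-215.7) + (-52.8) = -167.1 kcal/mol

delta H = -167.1 kcal/mol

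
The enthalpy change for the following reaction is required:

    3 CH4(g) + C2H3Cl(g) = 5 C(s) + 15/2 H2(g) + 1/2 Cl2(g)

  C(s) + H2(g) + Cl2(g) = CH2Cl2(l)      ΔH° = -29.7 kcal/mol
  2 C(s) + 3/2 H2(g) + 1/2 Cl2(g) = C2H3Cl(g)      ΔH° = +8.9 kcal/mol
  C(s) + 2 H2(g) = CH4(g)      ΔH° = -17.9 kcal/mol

ΔH° = 44.8 kcal/mol

equation 1: not needed.
equation 2 reversed: -8.9 kcal/mol
equation 3 reversed and × 3: (-3)·(-17.9) = +53.7 kcal/mol
By Hess's law, ΔH° = (-8.9) + (+53.7) = 44.8 kcal/mol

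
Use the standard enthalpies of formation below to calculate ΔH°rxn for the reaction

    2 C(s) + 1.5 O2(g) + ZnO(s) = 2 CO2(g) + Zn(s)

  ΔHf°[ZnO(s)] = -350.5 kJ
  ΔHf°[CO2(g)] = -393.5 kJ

ΔH°rxn = -436.5 kJ

Products: 2·(-393.5) + 1·(+0.0) = -787.0
Reactants: 2·(+0.0) + 3/2·(+0.0) + 1·(-350.5) = -350.5
ΔH°rxn = (-787.0) − (-350.5) = -436.5 kJ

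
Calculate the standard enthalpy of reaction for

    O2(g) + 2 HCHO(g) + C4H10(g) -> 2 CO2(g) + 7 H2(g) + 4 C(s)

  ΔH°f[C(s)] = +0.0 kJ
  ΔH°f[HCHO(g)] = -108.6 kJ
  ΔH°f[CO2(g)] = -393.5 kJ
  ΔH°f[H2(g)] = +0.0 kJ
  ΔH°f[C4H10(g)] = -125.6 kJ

ΔHrxn = -444.2 kJ

Products: 2·(-393.5) + 7·(+0.0) + 4·(+0.0) = -787.0
Reactants: 1·(+0.0) + 2·(-108.6) + 1·(-125.6) = -342.8
ΔHrxn = (-787.0) − (-342.8) = -444.2 kJ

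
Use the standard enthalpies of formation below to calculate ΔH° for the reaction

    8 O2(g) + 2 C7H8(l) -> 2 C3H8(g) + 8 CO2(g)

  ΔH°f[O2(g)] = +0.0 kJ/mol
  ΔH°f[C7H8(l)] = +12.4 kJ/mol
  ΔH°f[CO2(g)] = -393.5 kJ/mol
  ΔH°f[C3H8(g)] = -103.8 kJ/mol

ΔH° = -3380.4 kJ/mol

Products: 2·(-103.8) + 8·(-393.5) = -3355.6
Reactants: 8·(+0.0) + 2·(+12.4) = +24.8
ΔH° = (-3355.6) − (+24.8) = -3380.4 kJ/mol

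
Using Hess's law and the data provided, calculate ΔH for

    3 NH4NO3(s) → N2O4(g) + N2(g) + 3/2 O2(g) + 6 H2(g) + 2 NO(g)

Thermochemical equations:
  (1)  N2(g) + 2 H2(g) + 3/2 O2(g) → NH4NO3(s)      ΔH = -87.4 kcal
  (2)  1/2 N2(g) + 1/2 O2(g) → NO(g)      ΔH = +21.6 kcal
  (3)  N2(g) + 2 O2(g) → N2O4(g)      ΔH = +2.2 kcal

ΔH = 307.6 kcal

(1) reversed and × 3 (NH4NO3(s) must end up as a reactant; ×3 to match 3 NH4NO3(s) in the target): (-3)·(-87.4) = +262.2 kcal
(2) × 2 (scale by 2 for the 2 NO(g)): (2)·(+21.6) = +43.2 kcal
(3) as written (N2O4(g) already on the product side): +2.2 kcal
ΔH = (+262.2) + (+43.2) + (+2.2) = 307.6 kcal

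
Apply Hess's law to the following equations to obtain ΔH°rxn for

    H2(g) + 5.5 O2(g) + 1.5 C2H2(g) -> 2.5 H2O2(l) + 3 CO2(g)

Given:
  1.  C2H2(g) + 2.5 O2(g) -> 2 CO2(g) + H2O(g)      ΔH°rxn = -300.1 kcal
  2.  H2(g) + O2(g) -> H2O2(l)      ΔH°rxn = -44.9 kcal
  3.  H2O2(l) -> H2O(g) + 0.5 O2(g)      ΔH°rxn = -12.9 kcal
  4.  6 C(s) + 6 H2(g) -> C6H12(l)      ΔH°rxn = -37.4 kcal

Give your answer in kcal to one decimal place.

eq. 1 × 3/2 (×3/2 to match 3/2 C2H2(g) in the target): (3/2)·(-300.1) = -450.15 kcal
eq. 2 as written: -44.9 kcal
eq. 3 reversed and × 3/2: (-3/2)·(-12.9) = +19.35 kcal
eq. 4: not needed (C6H12(l) appears nowhere else).
ΔH°rxn = (-450.15) + (-44.9) + (+19.35) = -475.7 kcal

ΔH°rxn = -475.7 kcal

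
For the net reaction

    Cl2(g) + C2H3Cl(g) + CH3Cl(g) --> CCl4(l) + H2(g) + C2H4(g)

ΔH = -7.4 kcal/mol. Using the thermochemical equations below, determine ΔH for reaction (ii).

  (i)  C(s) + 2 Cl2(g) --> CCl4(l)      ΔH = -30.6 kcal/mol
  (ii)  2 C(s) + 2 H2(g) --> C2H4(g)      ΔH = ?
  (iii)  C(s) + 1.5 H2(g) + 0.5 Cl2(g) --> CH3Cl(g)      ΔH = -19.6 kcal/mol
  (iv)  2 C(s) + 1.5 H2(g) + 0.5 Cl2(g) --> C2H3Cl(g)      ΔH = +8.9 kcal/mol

ΔH = 12.5 kcal/mol

(i) as written: -30.6 kcal/mol
(ii) as written: contributes x
(iii) reversed: +19.6 kcal/mol
(iv) reversed: -8.9 kcal/mol
-7.4 = (-30.6) + (+19.6) + (-8.9) + x
x = (-7.4 − (-19.9)) / (1) = 12.5 kcal/mol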